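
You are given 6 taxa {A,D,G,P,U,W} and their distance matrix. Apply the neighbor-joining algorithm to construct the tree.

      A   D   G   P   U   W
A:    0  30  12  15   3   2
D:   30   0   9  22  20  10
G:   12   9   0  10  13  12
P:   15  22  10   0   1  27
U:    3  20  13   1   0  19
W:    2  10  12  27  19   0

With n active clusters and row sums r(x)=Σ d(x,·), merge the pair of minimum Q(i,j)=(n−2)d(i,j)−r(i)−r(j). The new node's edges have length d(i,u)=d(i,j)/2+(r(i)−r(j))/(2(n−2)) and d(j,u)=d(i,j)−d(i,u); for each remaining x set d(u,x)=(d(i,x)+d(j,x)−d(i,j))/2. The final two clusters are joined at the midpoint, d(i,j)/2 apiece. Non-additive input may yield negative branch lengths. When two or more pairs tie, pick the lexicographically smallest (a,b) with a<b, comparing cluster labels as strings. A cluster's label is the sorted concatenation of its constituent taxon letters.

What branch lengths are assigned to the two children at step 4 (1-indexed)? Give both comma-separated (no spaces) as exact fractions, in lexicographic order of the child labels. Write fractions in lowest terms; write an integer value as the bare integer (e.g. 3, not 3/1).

1. join P+U (d=1, Q=-127) ⇒ PU; edges |P|=23/8, |U|=-15/8
  updated: d(A,PU)=17/2, d(D,PU)=41/2, d(G,PU)=11, d(PU,W)=45/2
2. join A+W (d=2, Q=-93) ⇒ AW; edges |A|=2, |W|=0
  updated: d(AW,D)=19, d(AW,G)=11, d(AW,PU)=29/2
3. join AW+PU (d=29/2, Q=-123/2) ⇒ APUW; edges |AW|=55/8, |PU|=61/8
  updated: d(APUW,D)=25/2, d(APUW,G)=15/4
4. join APUW+D (d=25/2, Q=-101/4) ⇒ ADPUW; edges |APUW|=29/8, |D|=71/8
  updated: d(ADPUW,G)=1/8
5. join ADPUW+G (d=1/8) ⇒ ADGPUW; edges |ADPUW|=1/16, |G|=1/16
final tree: ((((A:2,W:0):55/8,(P:23/8,U:-15/8):61/8):29/8,D:71/8):1/16,G:1/16)
total length: 241/8

29/8,71/8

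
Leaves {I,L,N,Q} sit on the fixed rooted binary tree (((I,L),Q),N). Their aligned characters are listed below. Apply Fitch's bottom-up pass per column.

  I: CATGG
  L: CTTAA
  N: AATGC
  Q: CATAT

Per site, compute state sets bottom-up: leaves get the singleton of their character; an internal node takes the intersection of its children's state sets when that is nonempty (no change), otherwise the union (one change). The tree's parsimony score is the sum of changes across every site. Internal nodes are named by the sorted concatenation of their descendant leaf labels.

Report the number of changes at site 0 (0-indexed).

1

IL@0: {C} ∩ {C} = {C} (intersection, +0)
ILQ@0: {C} ∩ {C} = {C} (intersection, +0)
ILNQ@0: {C} ∪ {A} = {A,C} (union, +1)
IL@1: {A} ∪ {T} = {A,T} (union, +1)
ILQ@1: {A,T} ∩ {A} = {A} (intersection, +0)
ILNQ@1: {A} ∩ {A} = {A} (intersection, +0)
IL@2: {T} ∩ {T} = {T} (intersection, +0)
ILQ@2: {T} ∩ {T} = {T} (intersection, +0)
ILNQ@2: {T} ∩ {T} = {T} (intersection, +0)
IL@3: {G} ∪ {A} = {A,G} (union, +1)
ILQ@3: {A,G} ∩ {A} = {A} (intersection, +0)
ILNQ@3: {A} ∪ {G} = {A,G} (union, +1)
IL@4: {G} ∪ {A} = {A,G} (union, +1)
ILQ@4: {A,G} ∪ {T} = {A,G,T} (union, +1)
ILNQ@4: {A,G,T} ∪ {C} = {A,C,G,T} (union, +1)
per-site changes: [1, 1, 0, 2, 3]; total = 7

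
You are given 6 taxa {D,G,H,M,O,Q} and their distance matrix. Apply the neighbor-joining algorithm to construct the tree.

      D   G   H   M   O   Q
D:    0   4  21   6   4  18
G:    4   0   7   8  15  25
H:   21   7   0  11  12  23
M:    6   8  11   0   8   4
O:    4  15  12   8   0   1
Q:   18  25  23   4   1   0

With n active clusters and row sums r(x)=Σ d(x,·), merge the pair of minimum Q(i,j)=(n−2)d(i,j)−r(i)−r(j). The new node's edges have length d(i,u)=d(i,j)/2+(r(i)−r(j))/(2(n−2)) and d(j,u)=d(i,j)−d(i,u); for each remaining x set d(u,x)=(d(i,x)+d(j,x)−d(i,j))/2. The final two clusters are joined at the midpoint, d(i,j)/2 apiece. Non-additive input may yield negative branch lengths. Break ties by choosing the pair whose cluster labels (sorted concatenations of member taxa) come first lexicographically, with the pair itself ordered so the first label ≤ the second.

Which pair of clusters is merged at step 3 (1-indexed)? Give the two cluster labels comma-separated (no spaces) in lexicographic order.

iteration 1: select O,Q (d=1, Q=-107); attach at lengths (-27/8, 35/8); label the merged cluster OQ
  updated: d(D,OQ)=21/2, d(G,OQ)=39/2, d(H,OQ)=17, d(M,OQ)=11/2
iteration 2: select G,H (d=7, Q=-147/2); attach at lengths (7/12, 77/12); label the merged cluster GH
  updated: d(D,GH)=9, d(GH,M)=6, d(GH,OQ)=59/4
iteration 3: select D,GH (d=9, Q=-149/4); attach at lengths (55/16, 89/16); label the merged cluster DGH
  updated: d(DGH,M)=3/2, d(DGH,OQ)=65/8
iteration 4: select DGH,M (d=3/2, Q=-121/8); attach at lengths (33/16, -9/16); label the merged cluster DGHM
  updated: d(DGHM,OQ)=97/16
iteration 5: select DGHM,OQ (d=97/16); attach at lengths (97/32, 97/32); label the merged cluster DGHMOQ
final tree: (((D:55/16,(G:7/12,H:77/12):89/16):33/16,M:-9/16):97/32,(O:-27/8,Q:35/8):97/32)
total length: 393/16

D,GH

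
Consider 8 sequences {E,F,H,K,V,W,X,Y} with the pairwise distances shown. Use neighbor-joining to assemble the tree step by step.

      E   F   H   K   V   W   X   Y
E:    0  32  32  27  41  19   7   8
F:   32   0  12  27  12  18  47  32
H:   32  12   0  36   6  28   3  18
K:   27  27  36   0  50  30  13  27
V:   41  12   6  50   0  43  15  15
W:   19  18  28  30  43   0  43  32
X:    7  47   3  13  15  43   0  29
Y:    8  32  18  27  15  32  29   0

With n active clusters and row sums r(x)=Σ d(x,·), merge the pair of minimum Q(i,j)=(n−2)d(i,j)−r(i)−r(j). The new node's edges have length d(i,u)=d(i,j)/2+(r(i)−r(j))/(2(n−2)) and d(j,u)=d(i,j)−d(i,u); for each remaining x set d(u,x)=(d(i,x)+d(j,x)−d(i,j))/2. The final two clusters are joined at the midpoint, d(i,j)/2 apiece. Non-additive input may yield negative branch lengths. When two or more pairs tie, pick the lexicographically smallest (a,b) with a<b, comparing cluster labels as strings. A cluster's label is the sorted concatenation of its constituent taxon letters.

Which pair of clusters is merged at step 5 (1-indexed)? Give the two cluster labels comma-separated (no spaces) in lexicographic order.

EY,KX

1. join F+V (d=12, Q=-290) ⇒ FV; edges |F|=35/6, |V|=37/6
  updated: d(E,FV)=61/2, d(FV,H)=3, d(FV,K)=65/2, d(FV,W)=49/2, d(FV,X)=25, d(FV,Y)=35/2
2. join FV+H (d=3, Q=-238) ⇒ FHV; edges |FV|=14/5, |H|=1/5
  updated: d(E,FHV)=119/4, d(FHV,K)=131/4, d(FHV,W)=99/4, d(FHV,X)=25/2, d(FHV,Y)=65/4
3. join K+X (d=13, Q=-729/4) ⇒ KX; edges |K|=309/32, |X|=107/32
  updated: d(E,KX)=21/2, d(FHV,KX)=129/8, d(KX,W)=30, d(KX,Y)=43/2
4. join E+Y (d=8, Q=-121) ⇒ EY; edges |E|=9/4, |Y|=23/4
  updated: d(EY,FHV)=19, d(EY,KX)=12, d(EY,W)=43/2
5. join EY+KX (d=12, Q=-693/8) ⇒ EKXY; edges |EY|=147/32, |KX|=237/32
  updated: d(EKXY,FHV)=185/16, d(EKXY,W)=79/4
6. join EKXY+FHV (d=185/16, Q=-897/16) ⇒ EFHKVXY; edges |EKXY|=105/32, |FHV|=265/32
  updated: d(EFHKVXY,W)=527/32
7. join EFHKVXY+W (d=527/32) ⇒ EFHKVWXY; edges |EFHKVXY|=527/64, |W|=527/64
final tree: ((((E:9/4,Y:23/4):147/32,(K:309/32,X:107/32):237/32):105/32,((F:35/6,V:37/6):14/5,H:1/5):265/32):527/64,W:527/64)
total length: 2433/32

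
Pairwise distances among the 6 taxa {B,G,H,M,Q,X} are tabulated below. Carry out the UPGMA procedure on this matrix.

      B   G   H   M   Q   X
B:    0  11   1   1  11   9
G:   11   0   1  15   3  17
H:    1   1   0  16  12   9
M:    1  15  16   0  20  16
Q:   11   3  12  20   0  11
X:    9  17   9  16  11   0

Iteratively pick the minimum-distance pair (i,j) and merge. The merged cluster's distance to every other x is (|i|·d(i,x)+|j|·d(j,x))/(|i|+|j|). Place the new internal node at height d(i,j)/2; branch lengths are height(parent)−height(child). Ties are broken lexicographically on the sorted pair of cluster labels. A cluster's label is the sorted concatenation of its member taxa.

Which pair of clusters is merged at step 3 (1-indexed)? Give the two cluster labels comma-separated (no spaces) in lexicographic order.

BH,M

step 1: merge (B,H) at d=1; branch lengths B→1/2, H→1/2; new cluster BH
  updated: d(BH,G)=6, d(BH,M)=17/2, d(BH,Q)=23/2, d(BH,X)=9
step 2: merge (G,Q) at d=3; branch lengths G→3/2, Q→3/2; new cluster GQ
  updated: d(BH,GQ)=35/4, d(GQ,M)=35/2, d(GQ,X)=14
step 3: merge (BH,M) at d=17/2; branch lengths BH→15/4, M→17/4; new cluster BHM
  updated: d(BHM,GQ)=35/3, d(BHM,X)=34/3
step 4: merge (BHM,X) at d=34/3; branch lengths BHM→17/12, X→17/3; new cluster BHMX
  updated: d(BHMX,GQ)=49/4
step 5: merge (BHMX,GQ) at d=49/4; branch lengths BHMX→11/24, GQ→37/8; new cluster BGHMQX
final tree: ((((B:1/2,H:1/2):15/4,M:17/4):17/12,X:17/3):11/24,(G:3/2,Q:3/2):37/8)
total length: 145/6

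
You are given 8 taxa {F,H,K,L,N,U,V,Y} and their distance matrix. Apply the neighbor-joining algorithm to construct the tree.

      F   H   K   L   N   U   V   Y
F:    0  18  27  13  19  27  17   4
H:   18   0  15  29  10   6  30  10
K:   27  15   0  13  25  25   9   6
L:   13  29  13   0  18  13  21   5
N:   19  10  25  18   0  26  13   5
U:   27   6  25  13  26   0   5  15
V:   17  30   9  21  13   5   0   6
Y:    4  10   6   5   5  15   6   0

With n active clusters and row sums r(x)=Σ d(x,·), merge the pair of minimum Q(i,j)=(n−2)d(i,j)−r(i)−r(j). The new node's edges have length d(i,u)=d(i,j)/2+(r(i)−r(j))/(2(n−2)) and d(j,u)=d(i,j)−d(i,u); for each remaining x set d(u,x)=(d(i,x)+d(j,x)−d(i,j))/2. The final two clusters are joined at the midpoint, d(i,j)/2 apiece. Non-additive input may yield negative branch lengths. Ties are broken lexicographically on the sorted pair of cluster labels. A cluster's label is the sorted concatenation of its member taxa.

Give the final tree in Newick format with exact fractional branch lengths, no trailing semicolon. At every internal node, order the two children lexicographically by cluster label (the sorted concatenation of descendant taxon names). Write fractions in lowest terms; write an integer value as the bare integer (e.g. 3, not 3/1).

(((((F:117/16,L:91/16):43/24,Y:-91/24):59/32,N:245/32):47/32,(H:37/12,U:35/12):231/32):129/64,(K:123/20,V:57/20):129/64)

iteration 1: select H,U (d=6, Q=-199); attach at lengths (37/12, 35/12); label the merged cluster HU
  updated: d(F,HU)=39/2, d(HU,K)=17, d(HU,L)=18, d(HU,N)=15, d(HU,V)=29/2, d(HU,Y)=19/2
iteration 2: select K,V (d=9, Q=-265/2); attach at lengths (123/20, 57/20); label the merged cluster KV
  updated: d(F,KV)=35/2, d(HU,KV)=45/4, d(KV,L)=25/2, d(KV,N)=29/2, d(KV,Y)=3/2
iteration 3: select F,L (d=13, Q=-175/2); attach at lengths (117/16, 91/16); label the merged cluster FL
  updated: d(FL,HU)=49/4, d(FL,KV)=17/2, d(FL,N)=12, d(FL,Y)=-2
iteration 4: select FL,Y (d=-2, Q=-203/4); attach at lengths (43/24, -91/24); label the merged cluster FLY
  updated: d(FLY,HU)=95/8, d(FLY,KV)=6, d(FLY,N)=19/2
iteration 5: select FLY,N (d=19/2, Q=-379/8); attach at lengths (59/32, 245/32); label the merged cluster FLNY
  updated: d(FLNY,HU)=139/16, d(FLNY,KV)=11/2
iteration 6: select FLNY,HU (d=139/16, Q=-407/16); attach at lengths (47/32, 231/32); label the merged cluster FHLNUY
  updated: d(FHLNUY,KV)=129/32
iteration 7: select FHLNUY,KV (d=129/32); attach at lengths (129/64, 129/64); label the merged cluster FHKLNUVY
final tree: (((((F:117/16,L:91/16):43/24,Y:-91/24):59/32,N:245/32):47/32,(H:37/12,U:35/12):231/32):129/64,(K:123/20,V:57/20):129/64)
total length: 1543/32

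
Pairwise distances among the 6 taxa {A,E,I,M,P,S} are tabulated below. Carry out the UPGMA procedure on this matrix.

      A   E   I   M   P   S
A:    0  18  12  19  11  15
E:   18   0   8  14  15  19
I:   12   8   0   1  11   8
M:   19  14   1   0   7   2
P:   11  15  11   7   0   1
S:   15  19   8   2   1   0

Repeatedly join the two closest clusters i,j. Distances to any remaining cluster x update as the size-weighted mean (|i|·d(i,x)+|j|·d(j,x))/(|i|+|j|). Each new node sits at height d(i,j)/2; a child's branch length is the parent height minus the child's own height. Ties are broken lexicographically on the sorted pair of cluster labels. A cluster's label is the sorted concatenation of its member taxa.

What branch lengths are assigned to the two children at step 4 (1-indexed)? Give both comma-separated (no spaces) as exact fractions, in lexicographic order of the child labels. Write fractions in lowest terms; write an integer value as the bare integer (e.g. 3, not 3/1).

iteration 1: select I,M (d=1); attach at lengths (1/2, 1/2); label the merged cluster IM
  updated: d(A,IM)=31/2, d(E,IM)=11, d(IM,P)=9, d(IM,S)=5
iteration 2: select P,S (d=1); attach at lengths (1/2, 1/2); label the merged cluster PS
  updated: d(A,PS)=13, d(E,PS)=17, d(IM,PS)=7
iteration 3: select IM,PS (d=7); attach at lengths (3, 3); label the merged cluster IMPS
  updated: d(A,IMPS)=57/4, d(E,IMPS)=14
iteration 4: select E,IMPS (d=14); attach at lengths (7, 7/2); label the merged cluster EIMPS
  updated: d(A,EIMPS)=15
iteration 5: select A,EIMPS (d=15); attach at lengths (15/2, 1/2); label the merged cluster AEIMPS
final tree: (A:15/2,(E:7,((I:1/2,M:1/2):3,(P:1/2,S:1/2):3):7/2):1/2)
total length: 53/2

7,7/2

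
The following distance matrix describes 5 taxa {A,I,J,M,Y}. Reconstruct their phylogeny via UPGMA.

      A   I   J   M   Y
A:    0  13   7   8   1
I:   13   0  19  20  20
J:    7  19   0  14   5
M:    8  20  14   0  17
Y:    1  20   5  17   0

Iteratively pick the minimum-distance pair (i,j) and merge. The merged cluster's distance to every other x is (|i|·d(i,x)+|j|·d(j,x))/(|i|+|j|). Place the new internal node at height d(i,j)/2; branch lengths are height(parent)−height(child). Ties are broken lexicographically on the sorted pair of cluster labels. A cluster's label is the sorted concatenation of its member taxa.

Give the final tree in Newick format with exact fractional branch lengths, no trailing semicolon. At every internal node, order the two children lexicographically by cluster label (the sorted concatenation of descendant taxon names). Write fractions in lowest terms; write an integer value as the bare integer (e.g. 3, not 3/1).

step 1: merge (A,Y) at d=1; branch lengths A→1/2, Y→1/2; new cluster AY
  updated: d(AY,I)=33/2, d(AY,J)=6, d(AY,M)=25/2
step 2: merge (AY,J) at d=6; branch lengths AY→5/2, J→3; new cluster AJY
  updated: d(AJY,I)=52/3, d(AJY,M)=13
step 3: merge (AJY,M) at d=13; branch lengths AJY→7/2, M→13/2; new cluster AJMY
  updated: d(AJMY,I)=18
step 4: merge (AJMY,I) at d=18; branch lengths AJMY→5/2, I→9; new cluster AIJMY
final tree: ((((A:1/2,Y:1/2):5/2,J:3):7/2,M:13/2):5/2,I:9)
total length: 28

((((A:1/2,Y:1/2):5/2,J:3):7/2,M:13/2):5/2,I:9)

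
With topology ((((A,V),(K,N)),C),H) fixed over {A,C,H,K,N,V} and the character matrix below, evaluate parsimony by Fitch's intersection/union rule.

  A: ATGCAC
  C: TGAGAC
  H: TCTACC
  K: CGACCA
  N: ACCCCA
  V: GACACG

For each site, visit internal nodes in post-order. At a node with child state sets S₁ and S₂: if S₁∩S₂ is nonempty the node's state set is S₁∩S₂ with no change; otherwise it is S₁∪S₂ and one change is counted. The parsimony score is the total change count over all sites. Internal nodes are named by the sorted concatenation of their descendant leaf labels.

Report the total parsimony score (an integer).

[col 0] AV: children A:{A}, V:{G} ∪→ {A,G}; cost 1
[col 0] KN: children K:{C}, N:{A} ∪→ {A,C}; cost 1
[col 0] AKNV: children AV:{A,G}, KN:{A,C} ∩→ {A}; cost 0
[col 0] ACKNV: children AKNV:{A}, C:{T} ∪→ {A,T}; cost 1
[col 0] ACHKNV: children ACKNV:{A,T}, H:{T} ∩→ {T}; cost 0
[col 1] AV: children A:{T}, V:{A} ∪→ {A,T}; cost 1
[col 1] KN: children K:{G}, N:{C} ∪→ {C,G}; cost 1
[col 1] AKNV: children AV:{A,T}, KN:{C,G} ∪→ {A,C,G,T}; cost 1
[col 1] ACKNV: children AKNV:{A,C,G,T}, C:{G} ∩→ {G}; cost 0
[col 1] ACHKNV: children ACKNV:{G}, H:{C} ∪→ {C,G}; cost 1
[col 2] AV: children A:{G}, V:{C} ∪→ {C,G}; cost 1
[col 2] KN: children K:{A}, N:{C} ∪→ {A,C}; cost 1
[col 2] AKNV: children AV:{C,G}, KN:{A,C} ∩→ {C}; cost 0
[col 2] ACKNV: children AKNV:{C}, C:{A} ∪→ {A,C}; cost 1
[col 2] ACHKNV: children ACKNV:{A,C}, H:{T} ∪→ {A,C,T}; cost 1
[col 3] AV: children A:{C}, V:{A} ∪→ {A,C}; cost 1
[col 3] KN: children K:{C}, N:{C} ∩→ {C}; cost 0
[col 3] AKNV: children AV:{A,C}, KN:{C} ∩→ {C}; cost 0
[col 3] ACKNV: children AKNV:{C}, C:{G} ∪→ {C,G}; cost 1
[col 3] ACHKNV: children ACKNV:{C,G}, H:{A} ∪→ {A,C,G}; cost 1
[col 4] AV: children A:{A}, V:{C} ∪→ {A,C}; cost 1
[col 4] KN: children K:{C}, N:{C} ∩→ {C}; cost 0
[col 4] AKNV: children AV:{A,C}, KN:{C} ∩→ {C}; cost 0
[col 4] ACKNV: children AKNV:{C}, C:{A} ∪→ {A,C}; cost 1
[col 4] ACHKNV: children ACKNV:{A,C}, H:{C} ∩→ {C}; cost 0
[col 5] AV: children A:{C}, V:{G} ∪→ {C,G}; cost 1
[col 5] KN: children K:{A}, N:{A} ∩→ {A}; cost 0
[col 5] AKNV: children AV:{C,G}, KN:{A} ∪→ {A,C,G}; cost 1
[col 5] ACKNV: children AKNV:{A,C,G}, C:{C} ∩→ {C}; cost 0
[col 5] ACHKNV: children ACKNV:{C}, H:{C} ∩→ {C}; cost 0
per-site changes: [3, 4, 4, 3, 2, 2]; total = 18

18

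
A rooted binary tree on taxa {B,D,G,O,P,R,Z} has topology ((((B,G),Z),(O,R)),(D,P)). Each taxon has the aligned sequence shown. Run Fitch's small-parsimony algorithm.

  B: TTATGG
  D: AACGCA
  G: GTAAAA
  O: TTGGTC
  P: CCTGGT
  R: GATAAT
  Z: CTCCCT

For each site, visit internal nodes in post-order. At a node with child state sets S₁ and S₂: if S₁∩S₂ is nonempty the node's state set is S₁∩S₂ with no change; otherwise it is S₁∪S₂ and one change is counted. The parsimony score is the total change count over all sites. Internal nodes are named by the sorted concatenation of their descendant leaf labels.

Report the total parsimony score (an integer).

25

BG@0: {T} ∪ {G} = {G,T} (union, +1)
BGZ@0: {G,T} ∪ {C} = {C,G,T} (union, +1)
OR@0: {T} ∪ {G} = {G,T} (union, +1)
BGORZ@0: {C,G,T} ∩ {G,T} = {G,T} (intersection, +0)
DP@0: {A} ∪ {C} = {A,C} (union, +1)
BDGOPRZ@0: {G,T} ∪ {A,C} = {A,C,G,T} (union, +1)
BG@1: {T} ∩ {T} = {T} (intersection, +0)
BGZ@1: {T} ∩ {T} = {T} (intersection, +0)
OR@1: {T} ∪ {A} = {A,T} (union, +1)
BGORZ@1: {T} ∩ {A,T} = {T} (intersection, +0)
DP@1: {A} ∪ {C} = {A,C} (union, +1)
BDGOPRZ@1: {T} ∪ {A,C} = {A,C,T} (union, +1)
BG@2: {A} ∩ {A} = {A} (intersection, +0)
BGZ@2: {A} ∪ {C} = {A,C} (union, +1)
OR@2: {G} ∪ {T} = {G,T} (union, +1)
BGORZ@2: {A,C} ∪ {G,T} = {A,C,G,T} (union, +1)
DP@2: {C} ∪ {T} = {C,T} (union, +1)
BDGOPRZ@2: {A,C,G,T} ∩ {C,T} = {C,T} (intersection, +0)
BG@3: {T} ∪ {A} = {A,T} (union, +1)
BGZ@3: {A,T} ∪ {C} = {A,C,T} (union, +1)
OR@3: {G} ∪ {A} = {A,G} (union, +1)
BGORZ@3: {A,C,T} ∩ {A,G} = {A} (intersection, +0)
DP@3: {G} ∩ {G} = {G} (intersection, +0)
BDGOPRZ@3: {A} ∪ {G} = {A,G} (union, +1)
BG@4: {G} ∪ {A} = {A,G} (union, +1)
BGZ@4: {A,G} ∪ {C} = {A,C,G} (union, +1)
OR@4: {T} ∪ {A} = {A,T} (union, +1)
BGORZ@4: {A,C,G} ∩ {A,T} = {A} (intersection, +0)
DP@4: {C} ∪ {G} = {C,G} (union, +1)
BDGOPRZ@4: {A} ∪ {C,G} = {A,C,G} (union, +1)
BG@5: {G} ∪ {A} = {A,G} (union, +1)
BGZ@5: {A,G} ∪ {T} = {A,G,T} (union, +1)
OR@5: {C} ∪ {T} = {C,T} (union, +1)
BGORZ@5: {A,G,T} ∩ {C,T} = {T} (intersection, +0)
DP@5: {A} ∪ {T} = {A,T} (union, +1)
BDGOPRZ@5: {T} ∩ {A,T} = {T} (intersection, +0)
per-site changes: [5, 3, 4, 4, 5, 4]; total = 25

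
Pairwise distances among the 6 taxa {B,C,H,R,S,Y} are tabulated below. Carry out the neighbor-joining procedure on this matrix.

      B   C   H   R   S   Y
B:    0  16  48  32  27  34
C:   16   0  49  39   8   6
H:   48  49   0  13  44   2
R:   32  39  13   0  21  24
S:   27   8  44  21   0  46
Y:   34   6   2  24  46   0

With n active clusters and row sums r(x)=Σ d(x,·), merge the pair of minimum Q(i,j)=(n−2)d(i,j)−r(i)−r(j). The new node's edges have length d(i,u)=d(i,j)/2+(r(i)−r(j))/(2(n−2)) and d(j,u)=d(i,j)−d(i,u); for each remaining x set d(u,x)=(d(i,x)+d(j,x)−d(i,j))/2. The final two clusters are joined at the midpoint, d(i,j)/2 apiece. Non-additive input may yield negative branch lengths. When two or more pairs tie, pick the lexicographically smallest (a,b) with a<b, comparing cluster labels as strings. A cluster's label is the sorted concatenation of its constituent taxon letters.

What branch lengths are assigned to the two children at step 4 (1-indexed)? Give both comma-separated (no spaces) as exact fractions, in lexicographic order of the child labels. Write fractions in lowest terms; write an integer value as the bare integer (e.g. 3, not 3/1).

1. join H+Y (d=2, Q=-260) ⇒ HY; edges |H|=13/2, |Y|=-9/2
  updated: d(B,HY)=40, d(C,HY)=53/2, d(HY,R)=35/2, d(HY,S)=44
2. join HY+R (d=35/2, Q=-185) ⇒ HRY; edges |HY|=71/6, |R|=17/3
  updated: d(B,HRY)=109/4, d(C,HRY)=24, d(HRY,S)=95/4
3. join B+HRY (d=109/4, Q=-363/4) ⇒ BHRY; edges |B|=199/16, |HRY|=237/16
  updated: d(BHRY,C)=51/8, d(BHRY,S)=47/4
4. join BHRY+C (d=51/8, Q=-209/8) ⇒ BCHRY; edges |BHRY|=81/16, |C|=21/16
  updated: d(BCHRY,S)=107/16
5. join BCHRY+S (d=107/16) ⇒ BCHRSY; edges |BCHRY|=107/32, |S|=107/32
final tree: (((B:199/16,((H:13/2,Y:-9/2):71/6,R:17/3):237/16):81/16,C:21/16):107/32,S:107/32)
total length: 957/16

81/16,21/16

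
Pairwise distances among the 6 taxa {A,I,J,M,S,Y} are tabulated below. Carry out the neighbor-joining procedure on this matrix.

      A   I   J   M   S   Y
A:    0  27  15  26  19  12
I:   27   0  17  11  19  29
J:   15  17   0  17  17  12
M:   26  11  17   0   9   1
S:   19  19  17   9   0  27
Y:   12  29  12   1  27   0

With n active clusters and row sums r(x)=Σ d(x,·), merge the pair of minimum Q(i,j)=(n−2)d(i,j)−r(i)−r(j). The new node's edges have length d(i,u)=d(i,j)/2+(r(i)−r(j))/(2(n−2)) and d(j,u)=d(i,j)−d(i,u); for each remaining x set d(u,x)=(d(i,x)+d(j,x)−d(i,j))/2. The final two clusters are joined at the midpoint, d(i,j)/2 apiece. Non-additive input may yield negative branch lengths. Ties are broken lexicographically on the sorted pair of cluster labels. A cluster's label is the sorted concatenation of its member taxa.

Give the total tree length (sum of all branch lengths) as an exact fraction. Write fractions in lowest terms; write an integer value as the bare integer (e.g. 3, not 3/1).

363/8

step 1: merge (M,Y) at d=1, Q=-141; branch lengths M→-13/8, Y→21/8; new cluster MY
  updated: d(A,MY)=37/2, d(I,MY)=39/2, d(J,MY)=14, d(MY,S)=35/2
step 2: merge (I,S) at d=19, Q=-98; branch lengths I→67/6, S→47/6; new cluster IS
  updated: d(A,IS)=27/2, d(IS,J)=15/2, d(IS,MY)=9
step 3: merge (A,J) at d=15, Q=-107/2; branch lengths A→81/8, J→39/8; new cluster AJ
  updated: d(AJ,IS)=3, d(AJ,MY)=35/4
step 4: merge (AJ,IS) at d=3, Q=-83/4; branch lengths AJ→11/8, IS→13/8; new cluster AIJS
  updated: d(AIJS,MY)=59/8
step 5: merge (AIJS,MY) at d=59/8; branch lengths AIJS→59/16, MY→59/16; new cluster AIJMSY
final tree: (((A:81/8,J:39/8):11/8,(I:67/6,S:47/6):13/8):59/16,(M:-13/8,Y:21/8):59/16)
total length: 363/8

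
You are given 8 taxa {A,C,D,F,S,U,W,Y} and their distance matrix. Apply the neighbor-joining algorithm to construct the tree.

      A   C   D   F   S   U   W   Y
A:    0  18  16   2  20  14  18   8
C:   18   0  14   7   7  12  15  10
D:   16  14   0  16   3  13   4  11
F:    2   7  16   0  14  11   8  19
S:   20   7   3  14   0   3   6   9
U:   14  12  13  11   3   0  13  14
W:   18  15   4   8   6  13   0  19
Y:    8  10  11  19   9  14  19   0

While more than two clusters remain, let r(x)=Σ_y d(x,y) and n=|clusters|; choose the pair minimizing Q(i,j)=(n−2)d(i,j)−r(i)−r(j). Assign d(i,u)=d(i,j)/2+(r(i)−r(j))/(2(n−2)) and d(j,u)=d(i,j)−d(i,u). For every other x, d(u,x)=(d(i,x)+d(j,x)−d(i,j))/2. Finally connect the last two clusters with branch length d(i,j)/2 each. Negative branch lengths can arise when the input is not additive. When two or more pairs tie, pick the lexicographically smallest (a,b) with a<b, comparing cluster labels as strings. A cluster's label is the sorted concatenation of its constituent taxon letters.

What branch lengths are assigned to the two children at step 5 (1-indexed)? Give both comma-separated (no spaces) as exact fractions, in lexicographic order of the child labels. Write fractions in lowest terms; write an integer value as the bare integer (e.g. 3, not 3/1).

iteration 1: select A,F (d=2, Q=-161); attach at lengths (31/12, -7/12); label the merged cluster AF
  updated: d(AF,C)=23/2, d(AF,D)=15, d(AF,S)=16, d(AF,U)=23/2, d(AF,W)=12, d(AF,Y)=25/2
iteration 2: select D,W (d=4, Q=-109); attach at lengths (11/10, 29/10); label the merged cluster DW
  updated: d(AF,DW)=23/2, d(C,DW)=25/2, d(DW,S)=5/2, d(DW,U)=11, d(DW,Y)=13
iteration 3: select DW,S (d=5/2, Q=-78); attach at lengths (23/8, -3/8); label the merged cluster DSW
  updated: d(AF,DSW)=25/2, d(C,DSW)=17/2, d(DSW,U)=23/4, d(DSW,Y)=39/4
iteration 4: select DSW,U (d=23/4, Q=-125/2); attach at lengths (7/4, 4); label the merged cluster DSUW
  updated: d(AF,DSUW)=73/8, d(C,DSUW)=59/8, d(DSUW,Y)=9
iteration 5: select AF,DSUW (d=73/8, Q=-323/8); attach at lengths (207/32, 85/32); label the merged cluster ADFSUW
  updated: d(ADFSUW,C)=39/8, d(ADFSUW,Y)=99/16
iteration 6: select ADFSUW,C (d=39/8, Q=-337/16); attach at lengths (17/32, 139/32); label the merged cluster ACDFSUW
  updated: d(ACDFSUW,Y)=181/32
iteration 7: select ACDFSUW,Y (d=181/32); attach at lengths (181/64, 181/64); label the merged cluster ACDFSUWY
final tree: ((((A:31/12,F:-7/12):207/32,(((D:11/10,W:29/10):23/8,S:-3/8):7/4,U:4):85/32):17/32,C:139/32):181/64,Y:181/64)
total length: 1085/32

207/32,85/32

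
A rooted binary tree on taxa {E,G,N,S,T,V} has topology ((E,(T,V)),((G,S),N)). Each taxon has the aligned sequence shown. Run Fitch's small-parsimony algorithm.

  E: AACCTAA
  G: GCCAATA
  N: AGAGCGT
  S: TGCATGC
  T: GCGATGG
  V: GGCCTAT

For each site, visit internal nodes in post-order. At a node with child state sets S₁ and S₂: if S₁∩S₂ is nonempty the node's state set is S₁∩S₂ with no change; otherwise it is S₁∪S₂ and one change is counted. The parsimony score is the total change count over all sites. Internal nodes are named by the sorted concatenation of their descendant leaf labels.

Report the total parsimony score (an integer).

20

[col 0] TV: children T:{G}, V:{G} ∩→ {G}; cost 0
[col 0] ETV: children E:{A}, TV:{G} ∪→ {A,G}; cost 1
[col 0] GS: children G:{G}, S:{T} ∪→ {G,T}; cost 1
[col 0] GNS: children GS:{G,T}, N:{A} ∪→ {A,G,T}; cost 1
[col 0] EGNSTV: children ETV:{A,G}, GNS:{A,G,T} ∩→ {A,G}; cost 0
[col 1] TV: children T:{C}, V:{G} ∪→ {C,G}; cost 1
[col 1] ETV: children E:{A}, TV:{C,G} ∪→ {A,C,G}; cost 1
[col 1] GS: children G:{C}, S:{G} ∪→ {C,G}; cost 1
[col 1] GNS: children GS:{C,G}, N:{G} ∩→ {G}; cost 0
[col 1] EGNSTV: children ETV:{A,C,G}, GNS:{G} ∩→ {G}; cost 0
[col 2] TV: children T:{G}, V:{C} ∪→ {C,G}; cost 1
[col 2] ETV: children E:{C}, TV:{C,G} ∩→ {C}; cost 0
[col 2] GS: children G:{C}, S:{C} ∩→ {C}; cost 0
[col 2] GNS: children GS:{C}, N:{A} ∪→ {A,C}; cost 1
[col 2] EGNSTV: children ETV:{C}, GNS:{A,C} ∩→ {C}; cost 0
[col 3] TV: children T:{A}, V:{C} ∪→ {A,C}; cost 1
[col 3] ETV: children E:{C}, TV:{A,C} ∩→ {C}; cost 0
[col 3] GS: children G:{A}, S:{A} ∩→ {A}; cost 0
[col 3] GNS: children GS:{A}, N:{G} ∪→ {A,G}; cost 1
[col 3] EGNSTV: children ETV:{C}, GNS:{A,G} ∪→ {A,C,G}; cost 1
[col 4] TV: children T:{T}, V:{T} ∩→ {T}; cost 0
[col 4] ETV: children E:{T}, TV:{T} ∩→ {T}; cost 0
[col 4] GS: children G:{A}, S:{T} ∪→ {A,T}; cost 1
[col 4] GNS: children GS:{A,T}, N:{C} ∪→ {A,C,T}; cost 1
[col 4] EGNSTV: children ETV:{T}, GNS:{A,C,T} ∩→ {T}; cost 0
[col 5] TV: children T:{G}, V:{A} ∪→ {A,G}; cost 1
[col 5] ETV: children E:{A}, TV:{A,G} ∩→ {A}; cost 0
[col 5] GS: children G:{T}, S:{G} ∪→ {G,T}; cost 1
[col 5] GNS: children GS:{G,T}, N:{G} ∩→ {G}; cost 0
[col 5] EGNSTV: children ETV:{A}, GNS:{G} ∪→ {A,G}; cost 1
[col 6] TV: children T:{G}, V:{T} ∪→ {G,T}; cost 1
[col 6] ETV: children E:{A}, TV:{G,T} ∪→ {A,G,T}; cost 1
[col 6] GS: children G:{A}, S:{C} ∪→ {A,C}; cost 1
[col 6] GNS: children GS:{A,C}, N:{T} ∪→ {A,C,T}; cost 1
[col 6] EGNSTV: children ETV:{A,G,T}, GNS:{A,C,T} ∩→ {A,T}; cost 0
per-site changes: [3, 3, 2, 3, 2, 3, 4]; total = 20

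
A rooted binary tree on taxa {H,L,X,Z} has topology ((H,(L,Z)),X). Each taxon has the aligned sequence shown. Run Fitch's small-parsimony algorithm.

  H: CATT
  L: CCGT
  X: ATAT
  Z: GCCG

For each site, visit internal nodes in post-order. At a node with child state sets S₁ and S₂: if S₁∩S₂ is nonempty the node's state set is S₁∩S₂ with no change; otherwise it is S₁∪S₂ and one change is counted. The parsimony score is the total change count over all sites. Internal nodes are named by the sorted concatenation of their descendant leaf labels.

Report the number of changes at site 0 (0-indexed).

LZ@0: {C} ∪ {G} = {C,G} (union, +1)
HLZ@0: {C} ∩ {C,G} = {C} (intersection, +0)
HLXZ@0: {C} ∪ {A} = {A,C} (union, +1)
LZ@1: {C} ∩ {C} = {C} (intersection, +0)
HLZ@1: {A} ∪ {C} = {A,C} (union, +1)
HLXZ@1: {A,C} ∪ {T} = {A,C,T} (union, +1)
LZ@2: {G} ∪ {C} = {C,G} (union, +1)
HLZ@2: {T} ∪ {C,G} = {C,G,T} (union, +1)
HLXZ@2: {C,G,T} ∪ {A} = {A,C,G,T} (union, +1)
LZ@3: {T} ∪ {G} = {G,T} (union, +1)
HLZ@3: {T} ∩ {G,T} = {T} (intersection, +0)
HLXZ@3: {T} ∩ {T} = {T} (intersection, +0)
per-site changes: [2, 2, 3, 1]; total = 8

2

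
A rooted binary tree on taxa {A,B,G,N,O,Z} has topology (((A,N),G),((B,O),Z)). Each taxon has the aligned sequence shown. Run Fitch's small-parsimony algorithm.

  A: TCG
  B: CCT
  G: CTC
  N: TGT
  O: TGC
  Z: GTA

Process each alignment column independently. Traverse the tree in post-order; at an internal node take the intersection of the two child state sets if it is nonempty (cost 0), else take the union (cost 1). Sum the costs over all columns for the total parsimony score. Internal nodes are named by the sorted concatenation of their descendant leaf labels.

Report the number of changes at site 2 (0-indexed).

AN@0: {T} ∩ {T} = {T} (intersection, +0)
AGN@0: {T} ∪ {C} = {C,T} (union, +1)
BO@0: {C} ∪ {T} = {C,T} (union, +1)
BOZ@0: {C,T} ∪ {G} = {C,G,T} (union, +1)
ABGNOZ@0: {C,T} ∩ {C,G,T} = {C,T} (intersection, +0)
AN@1: {C} ∪ {G} = {C,G} (union, +1)
AGN@1: {C,G} ∪ {T} = {C,G,T} (union, +1)
BO@1: {C} ∪ {G} = {C,G} (union, +1)
BOZ@1: {C,G} ∪ {T} = {C,G,T} (union, +1)
ABGNOZ@1: {C,G,T} ∩ {C,G,T} = {C,G,T} (intersection, +0)
AN@2: {G} ∪ {T} = {G,T} (union, +1)
AGN@2: {G,T} ∪ {C} = {C,G,T} (union, +1)
BO@2: {T} ∪ {C} = {C,T} (union, +1)
BOZ@2: {C,T} ∪ {A} = {A,C,T} (union, +1)
ABGNOZ@2: {C,G,T} ∩ {A,C,T} = {C,T} (intersection, +0)
per-site changes: [3, 4, 4]; total = 11

4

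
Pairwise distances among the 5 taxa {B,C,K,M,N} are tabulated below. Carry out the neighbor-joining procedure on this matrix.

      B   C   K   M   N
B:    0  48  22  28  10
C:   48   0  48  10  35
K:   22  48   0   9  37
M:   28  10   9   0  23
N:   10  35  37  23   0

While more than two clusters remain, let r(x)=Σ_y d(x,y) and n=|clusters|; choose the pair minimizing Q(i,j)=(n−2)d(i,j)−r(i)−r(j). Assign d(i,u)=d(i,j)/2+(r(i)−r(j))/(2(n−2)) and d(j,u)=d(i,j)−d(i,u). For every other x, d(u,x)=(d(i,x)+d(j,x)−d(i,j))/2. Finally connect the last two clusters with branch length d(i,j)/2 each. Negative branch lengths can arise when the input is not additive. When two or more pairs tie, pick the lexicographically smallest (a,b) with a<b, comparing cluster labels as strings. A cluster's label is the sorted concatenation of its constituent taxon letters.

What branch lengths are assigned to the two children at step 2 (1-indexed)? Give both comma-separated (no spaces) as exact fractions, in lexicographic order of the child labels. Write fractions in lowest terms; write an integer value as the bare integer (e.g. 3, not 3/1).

step 1: merge (B,N) at d=10, Q=-183; branch lengths B→11/2, N→9/2; new cluster BN
  updated: d(BN,C)=73/2, d(BN,K)=49/2, d(BN,M)=41/2
step 2: merge (BN,K) at d=49/2, Q=-114; branch lengths BN→49/4, K→49/4; new cluster BKN
  updated: d(BKN,C)=30, d(BKN,M)=5/2
step 3: merge (BKN,C) at d=30, Q=-85/2; branch lengths BKN→45/4, C→75/4; new cluster BCKN
  updated: d(BCKN,M)=-35/4
step 4: merge (BCKN,M) at d=-35/4; branch lengths BCKN→-35/8, M→-35/8; new cluster BCKMN
final tree: ((((B:11/2,N:9/2):49/4,K:49/4):45/4,C:75/4):-35/8,M:-35/8)
total length: 223/4

49/4,49/4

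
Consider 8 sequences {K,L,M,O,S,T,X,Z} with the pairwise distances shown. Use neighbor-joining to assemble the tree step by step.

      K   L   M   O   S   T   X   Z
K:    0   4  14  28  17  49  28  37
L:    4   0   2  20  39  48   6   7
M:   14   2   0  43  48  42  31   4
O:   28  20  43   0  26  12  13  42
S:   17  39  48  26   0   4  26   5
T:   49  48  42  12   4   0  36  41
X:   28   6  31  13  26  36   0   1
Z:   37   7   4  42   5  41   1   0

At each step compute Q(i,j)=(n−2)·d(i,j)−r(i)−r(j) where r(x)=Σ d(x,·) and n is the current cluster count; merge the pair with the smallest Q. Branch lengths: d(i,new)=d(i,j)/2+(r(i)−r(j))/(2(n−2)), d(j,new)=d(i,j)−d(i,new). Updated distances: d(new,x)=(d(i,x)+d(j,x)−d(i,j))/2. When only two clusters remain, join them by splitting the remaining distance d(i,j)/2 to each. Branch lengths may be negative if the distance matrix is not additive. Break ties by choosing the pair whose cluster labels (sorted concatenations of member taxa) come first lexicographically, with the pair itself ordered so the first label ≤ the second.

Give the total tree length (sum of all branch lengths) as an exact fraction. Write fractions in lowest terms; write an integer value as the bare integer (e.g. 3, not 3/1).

1. join S+T (d=4, Q=-373) ⇒ ST; edges |S|=-43/12, |T|=91/12
  updated: d(K,ST)=31, d(L,ST)=83/2, d(M,ST)=43, d(O,ST)=17, d(ST,X)=29, d(ST,Z)=21
2. join O+ST (d=17, Q=-521/2) ⇒ OST; edges |O|=131/20, |ST|=209/20
  updated: d(K,OST)=21, d(L,OST)=89/4, d(M,OST)=69/2, d(OST,X)=25/2, d(OST,Z)=23
3. join X+Z (d=1, Q=-293/2) ⇒ XZ; edges |X|=21/16, |Z|=-5/16
  updated: d(K,XZ)=32, d(L,XZ)=6, d(M,XZ)=17, d(OST,XZ)=69/4
4. join OST+XZ (d=69/4, Q=-231/2) ⇒ OSTXZ; edges |OST|=149/12, |XZ|=29/6
  updated: d(K,OSTXZ)=143/8, d(L,OSTXZ)=11/2, d(M,OSTXZ)=137/8
5. join K+M (d=14, Q=-41) ⇒ KM; edges |K|=123/16, |M|=101/16
  updated: d(KM,L)=-4, d(KM,OSTXZ)=21/2
6. join KM+L (d=-4, Q=-12) ⇒ KLM; edges |KM|=1/2, |L|=-9/2
  updated: d(KLM,OSTXZ)=10
7. join KLM+OSTXZ (d=10) ⇒ KLMOSTXZ; edges |KLM|=5, |OSTXZ|=5
final tree: (((K:123/16,M:101/16):1/2,L:-9/2):5,((O:131/20,(S:-43/12,T:91/12):209/20):149/12,(X:21/16,Z:-5/16):29/6):5)
total length: 237/4

237/4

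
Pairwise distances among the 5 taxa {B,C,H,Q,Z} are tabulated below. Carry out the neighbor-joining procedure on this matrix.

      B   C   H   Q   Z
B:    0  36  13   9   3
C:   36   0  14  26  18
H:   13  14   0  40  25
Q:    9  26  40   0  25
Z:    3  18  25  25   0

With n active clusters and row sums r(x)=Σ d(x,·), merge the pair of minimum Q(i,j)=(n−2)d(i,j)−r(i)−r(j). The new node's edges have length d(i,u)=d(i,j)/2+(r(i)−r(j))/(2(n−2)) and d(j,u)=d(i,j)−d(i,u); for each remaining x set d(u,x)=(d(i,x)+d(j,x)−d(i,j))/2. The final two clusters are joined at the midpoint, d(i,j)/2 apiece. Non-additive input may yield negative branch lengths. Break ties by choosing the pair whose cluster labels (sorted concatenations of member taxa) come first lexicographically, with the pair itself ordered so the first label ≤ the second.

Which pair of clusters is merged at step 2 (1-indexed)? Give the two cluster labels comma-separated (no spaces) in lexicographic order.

iteration 1: select C,H (d=14, Q=-144); attach at lengths (22/3, 20/3); label the merged cluster CH
  updated: d(B,CH)=35/2, d(CH,Q)=26, d(CH,Z)=29/2
iteration 2: select B,Q (d=9, Q=-143/2); attach at lengths (-25/8, 97/8); label the merged cluster BQ
  updated: d(BQ,CH)=69/4, d(BQ,Z)=19/2
iteration 3: select BQ,CH (d=69/4, Q=-165/4); attach at lengths (49/8, 89/8); label the merged cluster BCHQ
  updated: d(BCHQ,Z)=27/8
iteration 4: select BCHQ,Z (d=27/8); attach at lengths (27/16, 27/16); label the merged cluster BCHQZ
final tree: (((B:-25/8,Q:97/8):49/8,(C:22/3,H:20/3):89/8):27/16,Z:27/16)
total length: 349/8

B,Q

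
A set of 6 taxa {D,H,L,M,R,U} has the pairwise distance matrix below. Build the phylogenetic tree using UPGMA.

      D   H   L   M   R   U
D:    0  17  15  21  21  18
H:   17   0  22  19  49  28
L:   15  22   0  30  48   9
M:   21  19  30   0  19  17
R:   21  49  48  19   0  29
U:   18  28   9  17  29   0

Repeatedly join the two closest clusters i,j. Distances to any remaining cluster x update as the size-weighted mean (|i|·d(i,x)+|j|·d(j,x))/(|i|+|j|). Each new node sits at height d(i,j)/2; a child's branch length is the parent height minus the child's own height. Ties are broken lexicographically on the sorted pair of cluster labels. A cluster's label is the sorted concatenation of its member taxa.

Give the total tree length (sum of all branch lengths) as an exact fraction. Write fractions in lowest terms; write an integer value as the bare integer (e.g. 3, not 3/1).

step 1: merge (L,U) at d=9; branch lengths L→9/2, U→9/2; new cluster LU
  updated: d(D,LU)=33/2, d(H,LU)=25, d(LU,M)=47/2, d(LU,R)=77/2
step 2: merge (D,LU) at d=33/2; branch lengths D→33/4, LU→15/4; new cluster DLU
  updated: d(DLU,H)=67/3, d(DLU,M)=68/3, d(DLU,R)=98/3
step 3: merge (H,M) at d=19; branch lengths H→19/2, M→19/2; new cluster HM
  updated: d(DLU,HM)=45/2, d(HM,R)=34
step 4: merge (DLU,HM) at d=45/2; branch lengths DLU→3, HM→7/4; new cluster DHLMU
  updated: d(DHLMU,R)=166/5
step 5: merge (DHLMU,R) at d=166/5; branch lengths DHLMU→107/20, R→83/5; new cluster DHLMRU
final tree: (((D:33/4,(L:9/2,U:9/2):15/4):3,(H:19/2,M:19/2):7/4):107/20,R:83/5)
total length: 667/10

667/10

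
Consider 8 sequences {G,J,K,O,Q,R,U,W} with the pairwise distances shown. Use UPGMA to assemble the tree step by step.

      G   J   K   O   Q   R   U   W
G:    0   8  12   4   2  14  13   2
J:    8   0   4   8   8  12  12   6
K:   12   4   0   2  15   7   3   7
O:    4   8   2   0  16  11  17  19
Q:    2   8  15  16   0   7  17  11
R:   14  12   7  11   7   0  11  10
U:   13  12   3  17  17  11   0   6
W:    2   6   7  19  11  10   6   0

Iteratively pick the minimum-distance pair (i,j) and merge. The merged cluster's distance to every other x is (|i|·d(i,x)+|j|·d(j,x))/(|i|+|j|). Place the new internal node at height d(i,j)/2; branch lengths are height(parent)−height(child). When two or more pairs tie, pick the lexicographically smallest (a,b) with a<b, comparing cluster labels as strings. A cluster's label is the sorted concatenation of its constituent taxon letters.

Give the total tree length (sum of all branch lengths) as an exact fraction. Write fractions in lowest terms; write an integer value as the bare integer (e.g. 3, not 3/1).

step 1: merge (G,Q) at d=2; branch lengths G→1, Q→1; new cluster GQ
  updated: d(GQ,J)=8, d(GQ,K)=27/2, d(GQ,O)=10, d(GQ,R)=21/2, d(GQ,U)=15, d(GQ,W)=13/2
step 2: merge (K,O) at d=2; branch lengths K→1, O→1; new cluster KO
  updated: d(GQ,KO)=47/4, d(J,KO)=6, d(KO,R)=9, d(KO,U)=10, d(KO,W)=13
step 3: merge (J,KO) at d=6; branch lengths J→3, KO→2; new cluster JKO
  updated: d(GQ,JKO)=21/2, d(JKO,R)=10, d(JKO,U)=32/3, d(JKO,W)=32/3
step 4: merge (U,W) at d=6; branch lengths U→3, W→3; new cluster UW
  updated: d(GQ,UW)=43/4, d(JKO,UW)=32/3, d(R,UW)=21/2
step 5: merge (JKO,R) at d=10; branch lengths JKO→2, R→5; new cluster JKOR
  updated: d(GQ,JKOR)=21/2, d(JKOR,UW)=85/8
step 6: merge (GQ,JKOR) at d=21/2; branch lengths GQ→17/4, JKOR→1/4; new cluster GJKOQR
  updated: d(GJKOQR,UW)=32/3
step 7: merge (GJKOQR,UW) at d=32/3; branch lengths GJKOQR→1/12, UW→7/3; new cluster GJKOQRUW
final tree: (((G:1,Q:1):17/4,((J:3,(K:1,O:1):2):2,R:5):1/4):1/12,(U:3,W:3):7/3)
total length: 347/12

347/12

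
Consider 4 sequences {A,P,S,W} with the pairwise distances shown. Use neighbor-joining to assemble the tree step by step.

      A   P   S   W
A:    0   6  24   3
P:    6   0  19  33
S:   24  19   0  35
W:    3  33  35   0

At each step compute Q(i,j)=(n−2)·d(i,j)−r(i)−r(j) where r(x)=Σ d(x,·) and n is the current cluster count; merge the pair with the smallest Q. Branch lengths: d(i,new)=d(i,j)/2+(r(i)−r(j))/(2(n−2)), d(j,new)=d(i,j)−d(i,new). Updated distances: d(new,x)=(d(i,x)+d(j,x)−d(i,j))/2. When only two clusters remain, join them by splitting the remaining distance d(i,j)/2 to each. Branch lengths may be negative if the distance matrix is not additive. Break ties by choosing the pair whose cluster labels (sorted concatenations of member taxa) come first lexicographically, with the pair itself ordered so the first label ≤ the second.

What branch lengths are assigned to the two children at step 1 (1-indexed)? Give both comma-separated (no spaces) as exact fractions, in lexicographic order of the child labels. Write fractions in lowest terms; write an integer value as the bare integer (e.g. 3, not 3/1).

1. join A+W (d=3, Q=-98) ⇒ AW; edges |A|=-8, |W|=11
  updated: d(AW,P)=18, d(AW,S)=28
2. join AW+P (d=18, Q=-65) ⇒ APW; edges |AW|=27/2, |P|=9/2
  updated: d(APW,S)=29/2
3. join APW+S (d=29/2) ⇒ APSW; edges |APW|=29/4, |S|=29/4
final tree: (((A:-8,W:11):27/2,P:9/2):29/4,S:29/4)
total length: 71/2

-8,11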